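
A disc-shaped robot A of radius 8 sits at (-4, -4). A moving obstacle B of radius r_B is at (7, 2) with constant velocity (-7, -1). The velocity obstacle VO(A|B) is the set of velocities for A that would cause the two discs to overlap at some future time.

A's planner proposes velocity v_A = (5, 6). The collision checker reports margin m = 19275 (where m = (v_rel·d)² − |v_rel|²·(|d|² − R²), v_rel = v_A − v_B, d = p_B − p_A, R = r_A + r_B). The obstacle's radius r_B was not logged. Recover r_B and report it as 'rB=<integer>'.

m = 19275
d = (11, 6);  v_rel = (12, 7),  |v_rel|² = 193
v_rel×d = (12)·(6) − (7)·(11) = -5
since m = R²·193 − (-5)²:  R² = (25 + 19275) / 193 = 100
R = √100 = 10  ⇒  r_B = 10 − 8 = 2

rB=2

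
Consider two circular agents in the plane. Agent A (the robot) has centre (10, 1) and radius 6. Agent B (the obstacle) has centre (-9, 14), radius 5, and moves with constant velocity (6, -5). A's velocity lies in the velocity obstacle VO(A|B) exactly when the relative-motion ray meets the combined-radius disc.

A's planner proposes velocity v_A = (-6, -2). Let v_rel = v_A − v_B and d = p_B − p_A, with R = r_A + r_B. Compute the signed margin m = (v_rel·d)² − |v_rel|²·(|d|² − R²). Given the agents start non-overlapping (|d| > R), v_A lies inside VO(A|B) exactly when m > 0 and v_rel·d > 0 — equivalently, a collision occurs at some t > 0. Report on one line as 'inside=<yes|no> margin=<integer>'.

d = (-19, 13),  |d|² = 530;  R = 6+5 = 11,  c = 530−11² = 409
v_rel = (-12, 3),  |v_rel|² = 153;  v_rel·d = (-12)·(-19) + (3)·(13) = 267
153·t² − 534·t + 409 = 0  ⇒  m = 267² − 153·409 = 8712
m = 8712 > 0,  v_rel·d = 267 > 0  ⇒  inside

inside=yes margin=8712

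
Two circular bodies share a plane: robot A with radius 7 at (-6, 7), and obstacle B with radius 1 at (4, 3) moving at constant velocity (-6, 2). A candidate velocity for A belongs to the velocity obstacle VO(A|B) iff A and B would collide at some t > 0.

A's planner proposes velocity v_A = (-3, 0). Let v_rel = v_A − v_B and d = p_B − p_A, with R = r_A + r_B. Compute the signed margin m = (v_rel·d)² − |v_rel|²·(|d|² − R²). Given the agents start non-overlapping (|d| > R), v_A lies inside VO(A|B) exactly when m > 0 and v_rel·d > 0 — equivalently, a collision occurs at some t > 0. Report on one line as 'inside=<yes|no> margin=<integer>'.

d = (10, -4),  |d|² = 116;  R = 7+1 = 8,  c = 116−8² = 52
v_rel = (3, -2),  |v_rel|² = 13;  v_rel·d = (3)·(10) + (-2)·(-4) = 38
13·t² − 76·t + 52 = 0  ⇒  m = 38² − 13·52 = 768
m = 768 > 0,  v_rel·d = 38 > 0  ⇒  inside

inside=yes margin=768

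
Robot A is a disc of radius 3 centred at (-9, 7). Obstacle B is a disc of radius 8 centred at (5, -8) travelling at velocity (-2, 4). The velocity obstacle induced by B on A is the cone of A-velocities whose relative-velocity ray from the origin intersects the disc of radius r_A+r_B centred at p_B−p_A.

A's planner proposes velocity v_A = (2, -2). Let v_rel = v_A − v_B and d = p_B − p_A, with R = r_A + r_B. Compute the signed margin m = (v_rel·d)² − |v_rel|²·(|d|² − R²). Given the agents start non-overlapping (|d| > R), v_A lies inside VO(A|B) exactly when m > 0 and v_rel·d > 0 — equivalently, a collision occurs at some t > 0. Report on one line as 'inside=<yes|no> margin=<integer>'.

d = (14, -15),  |d|² = 421;  R = 3+8 = 11,  c = 421−11² = 300
v_rel = (4, -6),  |v_rel|² = 52;  v_rel·d = (4)·(14) + (-6)·(-15) = 146
52·t² − 292·t + 300 = 0  ⇒  m = 146² − 52·300 = 5716
m = 5716 > 0,  v_rel·d = 146 > 0  ⇒  inside

inside=yes margin=5716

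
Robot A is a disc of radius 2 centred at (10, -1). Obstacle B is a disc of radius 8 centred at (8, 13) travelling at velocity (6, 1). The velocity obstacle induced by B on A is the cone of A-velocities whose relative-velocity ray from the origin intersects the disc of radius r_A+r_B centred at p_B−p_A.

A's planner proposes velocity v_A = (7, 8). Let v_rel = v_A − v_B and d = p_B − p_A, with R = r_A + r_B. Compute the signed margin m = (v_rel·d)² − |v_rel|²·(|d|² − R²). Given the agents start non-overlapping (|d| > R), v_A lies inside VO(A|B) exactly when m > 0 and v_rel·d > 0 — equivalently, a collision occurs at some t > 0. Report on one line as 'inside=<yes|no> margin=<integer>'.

d = (-2, 14),  |d|² = 200;  R = 2+8 = 10,  c = 200−10² = 100
v_rel = (1, 7),  |v_rel|² = 50;  v_rel·d = (1)·(-2) + (7)·(14) = 96
50·t² − 192·t + 100 = 0  ⇒  m = 96² − 50·100 = 4216
m = 4216 > 0,  v_rel·d = 96 > 0  ⇒  inside

inside=yes margin=4216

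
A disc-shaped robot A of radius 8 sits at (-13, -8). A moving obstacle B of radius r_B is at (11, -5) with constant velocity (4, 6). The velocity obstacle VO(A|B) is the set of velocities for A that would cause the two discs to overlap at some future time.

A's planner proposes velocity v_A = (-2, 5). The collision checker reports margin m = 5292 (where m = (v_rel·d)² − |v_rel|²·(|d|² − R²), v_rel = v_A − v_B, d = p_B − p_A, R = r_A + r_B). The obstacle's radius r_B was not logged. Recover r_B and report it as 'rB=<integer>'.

m = 5292
d = (24, 3);  v_rel = (-6, -1),  |v_rel|² = 37
v_rel×d = (-6)·(3) − (-1)·(24) = 6
since m = R²·37 − 6²:  R² = (36 + 5292) / 37 = 144
R = √144 = 12  ⇒  r_B = 12 − 8 = 4

rB=4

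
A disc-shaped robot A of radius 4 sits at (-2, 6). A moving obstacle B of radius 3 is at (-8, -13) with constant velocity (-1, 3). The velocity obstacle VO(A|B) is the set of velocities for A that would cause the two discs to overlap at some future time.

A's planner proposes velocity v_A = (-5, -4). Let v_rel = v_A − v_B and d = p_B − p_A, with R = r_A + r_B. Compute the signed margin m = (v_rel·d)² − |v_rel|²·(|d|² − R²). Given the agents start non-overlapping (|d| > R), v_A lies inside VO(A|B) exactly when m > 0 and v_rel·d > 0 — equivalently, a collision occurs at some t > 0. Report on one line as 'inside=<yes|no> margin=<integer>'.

d = (-6, -19),  |d|² = 397;  R = 4+3 = 7,  c = 397−7² = 348
v_rel = (-4, -7),  |v_rel|² = 65;  v_rel·d = (-4)·(-6) + (-7)·(-19) = 157
65·t² − 314·t + 348 = 0  ⇒  m = 157² − 65·348 = 2029
m = 2029 > 0,  v_rel·d = 157 > 0  ⇒  inside

inside=yes margin=2029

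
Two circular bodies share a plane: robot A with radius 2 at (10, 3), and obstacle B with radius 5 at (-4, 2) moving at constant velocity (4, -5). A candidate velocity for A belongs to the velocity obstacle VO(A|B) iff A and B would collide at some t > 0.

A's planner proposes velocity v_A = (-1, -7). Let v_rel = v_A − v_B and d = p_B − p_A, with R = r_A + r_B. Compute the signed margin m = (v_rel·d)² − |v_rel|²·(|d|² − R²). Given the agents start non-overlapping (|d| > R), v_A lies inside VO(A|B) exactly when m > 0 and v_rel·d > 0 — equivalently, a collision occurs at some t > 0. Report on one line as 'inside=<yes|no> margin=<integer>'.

d = (-14, -1),  |d|² = 197;  R = 2+5 = 7,  c = 197−7² = 148
v_rel = (-5, -2),  |v_rel|² = 29;  v_rel·d = (-5)·(-14) + (-2)·(-1) = 72
29·t² − 144·t + 148 = 0  ⇒  m = 72² − 29·148 = 892
m = 892 > 0,  v_rel·d = 72 > 0  ⇒  inside

inside=yes margin=892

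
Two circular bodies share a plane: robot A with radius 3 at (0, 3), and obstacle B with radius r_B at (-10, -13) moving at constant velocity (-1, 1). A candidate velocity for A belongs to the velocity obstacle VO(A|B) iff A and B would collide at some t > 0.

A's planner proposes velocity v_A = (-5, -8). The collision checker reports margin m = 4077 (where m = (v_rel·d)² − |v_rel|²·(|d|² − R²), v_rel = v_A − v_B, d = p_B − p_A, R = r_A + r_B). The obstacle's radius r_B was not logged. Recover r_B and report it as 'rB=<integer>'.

m = 4077
d = (-10, -16);  v_rel = (-4, -9),  |v_rel|² = 97
v_rel×d = (-4)·(-16) − (-9)·(-10) = -26
since m = R²·97 − (-26)²:  R² = (676 + 4077) / 97 = 49
R = √49 = 7  ⇒  r_B = 7 − 3 = 4

rB=4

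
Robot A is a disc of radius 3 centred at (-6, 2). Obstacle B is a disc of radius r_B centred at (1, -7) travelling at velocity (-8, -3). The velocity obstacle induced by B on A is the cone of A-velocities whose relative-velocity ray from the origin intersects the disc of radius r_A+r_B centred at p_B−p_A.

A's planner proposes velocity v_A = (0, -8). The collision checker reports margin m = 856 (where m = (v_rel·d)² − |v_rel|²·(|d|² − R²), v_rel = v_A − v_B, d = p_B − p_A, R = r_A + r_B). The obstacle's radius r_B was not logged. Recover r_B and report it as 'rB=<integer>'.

m = 856
d = (7, -9);  v_rel = (8, -5),  |v_rel|² = 89
v_rel×d = (8)·(-9) − (-5)·(7) = -37
since m = R²·89 − (-37)²:  R² = (1369 + 856) / 89 = 25
R = √25 = 5  ⇒  r_B = 5 − 3 = 2

rB=2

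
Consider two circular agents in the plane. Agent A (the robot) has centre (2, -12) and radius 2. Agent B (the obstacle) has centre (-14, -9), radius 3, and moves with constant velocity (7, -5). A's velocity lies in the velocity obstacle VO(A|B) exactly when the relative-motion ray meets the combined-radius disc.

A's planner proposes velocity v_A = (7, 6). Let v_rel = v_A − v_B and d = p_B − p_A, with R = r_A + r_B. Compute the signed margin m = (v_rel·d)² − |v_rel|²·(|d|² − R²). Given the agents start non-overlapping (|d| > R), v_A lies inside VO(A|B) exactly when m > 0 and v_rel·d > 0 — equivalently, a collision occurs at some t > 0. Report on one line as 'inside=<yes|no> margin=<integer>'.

d = (-16, 3),  |d|² = 265;  R = 2+3 = 5,  c = 265−5² = 240
v_rel = (0, 11),  |v_rel|² = 121;  v_rel·d = (0)·(-16) + (11)·(3) = 33
121·t² − 66·t + 240 = 0  ⇒  m = 33² − 121·240 = -27951
m = -27951 < 0,  v_rel·d = 33 > 0  ⇒  outside

inside=no margin=-27951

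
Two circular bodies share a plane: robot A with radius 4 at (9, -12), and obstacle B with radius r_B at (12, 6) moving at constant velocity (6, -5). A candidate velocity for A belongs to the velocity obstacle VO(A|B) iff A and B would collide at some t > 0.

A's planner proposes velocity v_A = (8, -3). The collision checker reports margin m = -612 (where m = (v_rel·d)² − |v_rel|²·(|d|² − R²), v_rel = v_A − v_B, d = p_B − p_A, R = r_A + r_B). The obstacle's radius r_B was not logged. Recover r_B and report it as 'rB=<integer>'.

m = -612
d = (3, 18);  v_rel = (2, 2),  |v_rel|² = 8
v_rel×d = (2)·(18) − (2)·(3) = 30
since m = R²·8 − 30²:  R² = (900 + -612) / 8 = 36
R = √36 = 6  ⇒  r_B = 6 − 4 = 2

rB=2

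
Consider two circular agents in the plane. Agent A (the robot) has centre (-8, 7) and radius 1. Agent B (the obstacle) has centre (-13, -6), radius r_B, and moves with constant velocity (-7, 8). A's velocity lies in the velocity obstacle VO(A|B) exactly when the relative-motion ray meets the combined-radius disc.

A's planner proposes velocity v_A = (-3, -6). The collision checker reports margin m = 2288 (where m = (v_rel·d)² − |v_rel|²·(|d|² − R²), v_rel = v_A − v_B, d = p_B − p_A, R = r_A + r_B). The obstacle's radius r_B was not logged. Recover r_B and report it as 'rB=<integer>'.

m = 2288
d = (-5, -13);  v_rel = (4, -14),  |v_rel|² = 212
v_rel×d = (4)·(-13) − (-14)·(-5) = -122
since m = R²·212 − (-122)²:  R² = (14884 + 2288) / 212 = 81
R = √81 = 9  ⇒  r_B = 9 − 1 = 8

rB=8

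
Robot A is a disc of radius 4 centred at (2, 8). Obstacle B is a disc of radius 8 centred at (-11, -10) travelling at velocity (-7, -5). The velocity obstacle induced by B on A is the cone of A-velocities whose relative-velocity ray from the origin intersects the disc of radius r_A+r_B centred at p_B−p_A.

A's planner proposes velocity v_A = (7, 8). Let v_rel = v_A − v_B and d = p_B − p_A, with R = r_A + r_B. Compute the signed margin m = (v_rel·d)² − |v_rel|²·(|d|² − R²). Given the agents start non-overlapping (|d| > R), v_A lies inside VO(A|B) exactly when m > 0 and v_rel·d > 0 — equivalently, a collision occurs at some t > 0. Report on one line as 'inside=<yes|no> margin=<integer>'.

d = (-13, -18),  |d|² = 493;  R = 4+8 = 12,  c = 493−12² = 349
v_rel = (14, 13),  |v_rel|² = 365;  v_rel·d = (14)·(-13) + (13)·(-18) = -416
365·t² + 832·t + 349 = 0  ⇒  m = (-416)² − 365·349 = 45671
m = 45671 > 0,  v_rel·d = -416 < 0  ⇒  outside

inside=no margin=45671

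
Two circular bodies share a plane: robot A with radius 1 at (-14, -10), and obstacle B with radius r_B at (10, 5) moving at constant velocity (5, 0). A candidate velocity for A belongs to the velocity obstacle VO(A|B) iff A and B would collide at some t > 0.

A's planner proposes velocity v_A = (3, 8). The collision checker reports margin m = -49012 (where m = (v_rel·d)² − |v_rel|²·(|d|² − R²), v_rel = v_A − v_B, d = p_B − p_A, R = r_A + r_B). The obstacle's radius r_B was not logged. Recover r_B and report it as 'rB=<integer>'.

m = -49012
d = (24, 15);  v_rel = (-2, 8),  |v_rel|² = 68
v_rel×d = (-2)·(15) − (8)·(24) = -222
since m = R²·68 − (-222)²:  R² = (49284 + -49012) / 68 = 4
R = √4 = 2  ⇒  r_B = 2 − 1 = 1

rB=1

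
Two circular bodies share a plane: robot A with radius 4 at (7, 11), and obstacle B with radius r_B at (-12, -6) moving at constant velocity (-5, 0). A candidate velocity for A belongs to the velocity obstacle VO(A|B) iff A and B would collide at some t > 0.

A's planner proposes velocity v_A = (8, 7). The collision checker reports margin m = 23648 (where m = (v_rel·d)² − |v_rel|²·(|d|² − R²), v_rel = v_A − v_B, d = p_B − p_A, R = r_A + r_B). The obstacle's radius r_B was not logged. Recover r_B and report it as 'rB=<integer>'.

m = 23648
d = (-19, -17);  v_rel = (13, 7),  |v_rel|² = 218
v_rel×d = (13)·(-17) − (7)·(-19) = -88
since m = R²·218 − (-88)²:  R² = (7744 + 23648) / 218 = 144
R = √144 = 12  ⇒  r_B = 12 − 4 = 8

rB=8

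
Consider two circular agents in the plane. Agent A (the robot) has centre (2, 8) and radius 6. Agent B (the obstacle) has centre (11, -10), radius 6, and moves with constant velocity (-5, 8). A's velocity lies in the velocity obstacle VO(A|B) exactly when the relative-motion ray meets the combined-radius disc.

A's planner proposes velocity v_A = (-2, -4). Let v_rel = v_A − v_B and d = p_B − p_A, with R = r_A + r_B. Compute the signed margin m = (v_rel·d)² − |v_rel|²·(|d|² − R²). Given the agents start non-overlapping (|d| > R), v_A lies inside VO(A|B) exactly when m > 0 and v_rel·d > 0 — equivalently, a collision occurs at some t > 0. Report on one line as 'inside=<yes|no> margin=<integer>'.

d = (9, -18),  |d|² = 405;  R = 6+6 = 12,  c = 405−12² = 261
v_rel = (3, -12),  |v_rel|² = 153;  v_rel·d = (3)·(9) + (-12)·(-18) = 243
153·t² − 486·t + 261 = 0  ⇒  m = 243² − 153·261 = 19116
m = 19116 > 0,  v_rel·d = 243 > 0  ⇒  inside

inside=yes margin=19116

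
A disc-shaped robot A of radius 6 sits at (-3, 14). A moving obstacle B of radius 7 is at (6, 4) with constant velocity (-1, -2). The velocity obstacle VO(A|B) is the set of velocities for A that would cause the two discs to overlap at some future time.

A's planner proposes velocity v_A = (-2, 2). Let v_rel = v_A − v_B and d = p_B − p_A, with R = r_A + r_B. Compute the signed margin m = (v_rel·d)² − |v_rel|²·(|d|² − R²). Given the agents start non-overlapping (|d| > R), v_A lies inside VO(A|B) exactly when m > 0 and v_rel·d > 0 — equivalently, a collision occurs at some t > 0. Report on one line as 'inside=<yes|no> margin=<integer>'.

d = (9, -10),  |d|² = 181;  R = 6+7 = 13,  c = 181−13² = 12
v_rel = (-1, 4),  |v_rel|² = 17;  v_rel·d = (-1)·(9) + (4)·(-10) = -49
17·t² + 98·t + 12 = 0  ⇒  m = (-49)² − 17·12 = 2197
m = 2197 > 0,  v_rel·d = -49 < 0  ⇒  outside

inside=no margin=2197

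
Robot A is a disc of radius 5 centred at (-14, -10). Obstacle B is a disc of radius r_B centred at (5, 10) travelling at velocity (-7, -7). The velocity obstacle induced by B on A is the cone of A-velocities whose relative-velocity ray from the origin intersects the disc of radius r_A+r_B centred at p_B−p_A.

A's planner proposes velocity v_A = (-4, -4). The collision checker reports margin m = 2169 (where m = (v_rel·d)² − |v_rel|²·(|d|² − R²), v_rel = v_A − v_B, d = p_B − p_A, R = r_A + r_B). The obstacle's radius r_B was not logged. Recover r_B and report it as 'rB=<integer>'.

m = 2169
d = (19, 20);  v_rel = (3, 3),  |v_rel|² = 18
v_rel×d = (3)·(20) − (3)·(19) = 3
since m = R²·18 − 3²:  R² = (9 + 2169) / 18 = 121
R = √121 = 11  ⇒  r_B = 11 − 5 = 6

rB=6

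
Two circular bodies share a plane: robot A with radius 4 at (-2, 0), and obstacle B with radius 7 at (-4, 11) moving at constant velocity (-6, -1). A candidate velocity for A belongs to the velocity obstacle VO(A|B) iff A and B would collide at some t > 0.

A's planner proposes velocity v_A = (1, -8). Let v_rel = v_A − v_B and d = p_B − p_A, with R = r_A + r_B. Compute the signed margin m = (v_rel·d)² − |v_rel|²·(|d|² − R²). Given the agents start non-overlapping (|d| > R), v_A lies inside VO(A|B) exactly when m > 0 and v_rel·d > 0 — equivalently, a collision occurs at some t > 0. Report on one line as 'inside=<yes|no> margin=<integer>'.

d = (-2, 11),  |d|² = 125;  R = 4+7 = 11,  c = 125−11² = 4
v_rel = (7, -7),  |v_rel|² = 98;  v_rel·d = (7)·(-2) + (-7)·(11) = -91
98·t² + 182·t + 4 = 0  ⇒  m = (-91)² − 98·4 = 7889
m = 7889 > 0,  v_rel·d = -91 < 0  ⇒  outside

inside=no margin=7889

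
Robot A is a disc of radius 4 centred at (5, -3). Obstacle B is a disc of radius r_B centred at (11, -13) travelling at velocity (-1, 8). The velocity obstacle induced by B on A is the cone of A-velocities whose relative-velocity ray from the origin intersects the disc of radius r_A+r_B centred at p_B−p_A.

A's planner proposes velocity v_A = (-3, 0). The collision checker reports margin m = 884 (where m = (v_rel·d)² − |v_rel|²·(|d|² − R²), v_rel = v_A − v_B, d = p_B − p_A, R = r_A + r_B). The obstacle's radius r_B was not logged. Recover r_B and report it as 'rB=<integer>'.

m = 884
d = (6, -10);  v_rel = (-2, -8),  |v_rel|² = 68
v_rel×d = (-2)·(-10) − (-8)·(6) = 68
since m = R²·68 − 68²:  R² = (4624 + 884) / 68 = 81
R = √81 = 9  ⇒  r_B = 9 − 4 = 5

rB=5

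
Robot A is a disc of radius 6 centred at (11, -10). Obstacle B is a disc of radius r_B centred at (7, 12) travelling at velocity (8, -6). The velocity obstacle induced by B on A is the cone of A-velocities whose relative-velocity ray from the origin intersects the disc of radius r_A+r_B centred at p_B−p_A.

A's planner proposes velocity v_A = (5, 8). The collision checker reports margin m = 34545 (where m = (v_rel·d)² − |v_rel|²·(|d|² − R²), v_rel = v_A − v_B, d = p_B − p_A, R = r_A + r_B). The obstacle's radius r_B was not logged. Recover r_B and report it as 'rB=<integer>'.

m = 34545
d = (-4, 22);  v_rel = (-3, 14),  |v_rel|² = 205
v_rel×d = (-3)·(22) − (14)·(-4) = -10
since m = R²·205 − (-10)²:  R² = (100 + 34545) / 205 = 169
R = √169 = 13  ⇒  r_B = 13 − 6 = 7

rB=7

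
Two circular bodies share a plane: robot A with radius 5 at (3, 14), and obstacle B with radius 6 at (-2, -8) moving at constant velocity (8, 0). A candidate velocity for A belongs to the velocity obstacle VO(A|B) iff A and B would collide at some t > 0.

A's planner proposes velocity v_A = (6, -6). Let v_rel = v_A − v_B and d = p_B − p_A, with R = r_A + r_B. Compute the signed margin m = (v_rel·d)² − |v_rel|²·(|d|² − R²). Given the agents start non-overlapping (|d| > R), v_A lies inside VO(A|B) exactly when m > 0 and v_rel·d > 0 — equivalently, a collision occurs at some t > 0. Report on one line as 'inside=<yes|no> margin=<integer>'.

d = (-5, -22),  |d|² = 509;  R = 5+6 = 11,  c = 509−11² = 388
v_rel = (-2, -6),  |v_rel|² = 40;  v_rel·d = (-2)·(-5) + (-6)·(-22) = 142
40·t² − 284·t + 388 = 0  ⇒  m = 142² − 40·388 = 4644
m = 4644 > 0,  v_rel·d = 142 > 0  ⇒  inside

inside=yes margin=4644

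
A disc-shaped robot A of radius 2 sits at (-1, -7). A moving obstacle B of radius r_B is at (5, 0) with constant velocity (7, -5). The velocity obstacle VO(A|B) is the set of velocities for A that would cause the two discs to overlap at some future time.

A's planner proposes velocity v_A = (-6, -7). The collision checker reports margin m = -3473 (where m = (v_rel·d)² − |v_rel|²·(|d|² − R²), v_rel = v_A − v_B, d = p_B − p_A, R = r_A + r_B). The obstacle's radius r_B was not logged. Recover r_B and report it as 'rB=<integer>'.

m = -3473
d = (6, 7);  v_rel = (-13, -2),  |v_rel|² = 173
v_rel×d = (-13)·(7) − (-2)·(6) = -79
since m = R²·173 − (-79)²:  R² = (6241 + -3473) / 173 = 16
R = √16 = 4  ⇒  r_B = 4 − 2 = 2

rB=2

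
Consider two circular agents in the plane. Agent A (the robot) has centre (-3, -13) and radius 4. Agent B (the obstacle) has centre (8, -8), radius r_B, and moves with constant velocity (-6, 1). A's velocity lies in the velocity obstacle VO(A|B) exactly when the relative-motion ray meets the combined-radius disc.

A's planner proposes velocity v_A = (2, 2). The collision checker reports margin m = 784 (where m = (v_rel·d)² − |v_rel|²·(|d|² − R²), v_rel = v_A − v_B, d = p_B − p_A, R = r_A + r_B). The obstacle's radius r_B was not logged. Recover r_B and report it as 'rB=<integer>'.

m = 784
d = (11, 5);  v_rel = (8, 1),  |v_rel|² = 65
v_rel×d = (8)·(5) − (1)·(11) = 29
since m = R²·65 − 29²:  R² = (841 + 784) / 65 = 25
R = √25 = 5  ⇒  r_B = 5 − 4 = 1

rB=1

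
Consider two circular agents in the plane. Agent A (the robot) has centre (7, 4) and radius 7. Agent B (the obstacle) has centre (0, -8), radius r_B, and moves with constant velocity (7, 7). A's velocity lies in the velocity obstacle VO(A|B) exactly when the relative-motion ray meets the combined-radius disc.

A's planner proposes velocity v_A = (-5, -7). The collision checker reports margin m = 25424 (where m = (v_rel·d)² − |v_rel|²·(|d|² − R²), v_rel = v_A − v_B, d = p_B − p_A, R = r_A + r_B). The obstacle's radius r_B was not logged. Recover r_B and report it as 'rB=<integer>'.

m = 25424
d = (-7, -12);  v_rel = (-12, -14),  |v_rel|² = 340
v_rel×d = (-12)·(-12) − (-14)·(-7) = 46
since m = R²·340 − 46²:  R² = (2116 + 25424) / 340 = 81
R = √81 = 9  ⇒  r_B = 9 − 7 = 2

rB=2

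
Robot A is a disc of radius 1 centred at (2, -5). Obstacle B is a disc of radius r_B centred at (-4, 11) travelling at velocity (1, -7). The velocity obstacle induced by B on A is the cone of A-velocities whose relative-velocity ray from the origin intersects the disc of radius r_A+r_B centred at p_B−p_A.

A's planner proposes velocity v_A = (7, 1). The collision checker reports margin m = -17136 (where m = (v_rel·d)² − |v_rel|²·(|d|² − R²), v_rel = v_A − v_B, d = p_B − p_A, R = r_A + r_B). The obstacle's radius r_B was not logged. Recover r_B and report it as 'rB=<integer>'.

m = -17136
d = (-6, 16);  v_rel = (6, 8),  |v_rel|² = 100
v_rel×d = (6)·(16) − (8)·(-6) = 144
since m = R²·100 − 144²:  R² = (20736 + -17136) / 100 = 36
R = √36 = 6  ⇒  r_B = 6 − 1 = 5

rB=5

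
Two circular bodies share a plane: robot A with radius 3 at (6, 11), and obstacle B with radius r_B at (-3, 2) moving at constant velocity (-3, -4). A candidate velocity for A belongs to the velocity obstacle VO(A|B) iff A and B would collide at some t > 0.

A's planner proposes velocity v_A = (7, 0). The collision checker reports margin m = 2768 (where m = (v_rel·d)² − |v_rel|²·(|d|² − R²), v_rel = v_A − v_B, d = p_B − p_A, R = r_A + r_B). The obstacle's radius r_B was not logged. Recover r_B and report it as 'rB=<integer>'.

m = 2768
d = (-9, -9);  v_rel = (10, 4),  |v_rel|² = 116
v_rel×d = (10)·(-9) − (4)·(-9) = -54
since m = R²·116 − (-54)²:  R² = (2916 + 2768) / 116 = 49
R = √49 = 7  ⇒  r_B = 7 − 3 = 4

rB=4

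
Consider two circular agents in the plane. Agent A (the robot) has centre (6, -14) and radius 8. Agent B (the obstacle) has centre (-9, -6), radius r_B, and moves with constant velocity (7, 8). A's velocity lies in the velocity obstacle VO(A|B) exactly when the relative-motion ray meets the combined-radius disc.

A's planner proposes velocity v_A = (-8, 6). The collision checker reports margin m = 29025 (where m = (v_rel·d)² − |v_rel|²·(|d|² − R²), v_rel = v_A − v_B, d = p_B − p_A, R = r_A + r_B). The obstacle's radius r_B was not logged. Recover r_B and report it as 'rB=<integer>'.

m = 29025
d = (-15, 8);  v_rel = (-15, -2),  |v_rel|² = 229
v_rel×d = (-15)·(8) − (-2)·(-15) = -150
since m = R²·229 − (-150)²:  R² = (22500 + 29025) / 229 = 225
R = √225 = 15  ⇒  r_B = 15 − 8 = 7

rB=7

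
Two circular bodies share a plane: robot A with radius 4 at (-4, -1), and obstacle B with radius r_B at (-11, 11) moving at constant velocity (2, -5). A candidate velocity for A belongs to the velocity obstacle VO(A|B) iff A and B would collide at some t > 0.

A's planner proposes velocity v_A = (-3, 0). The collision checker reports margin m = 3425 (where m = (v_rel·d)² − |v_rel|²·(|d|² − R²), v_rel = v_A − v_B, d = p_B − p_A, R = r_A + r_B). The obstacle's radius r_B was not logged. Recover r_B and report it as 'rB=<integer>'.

m = 3425
d = (-7, 12);  v_rel = (-5, 5),  |v_rel|² = 50
v_rel×d = (-5)·(12) − (5)·(-7) = -25
since m = R²·50 − (-25)²:  R² = (625 + 3425) / 50 = 81
R = √81 = 9  ⇒  r_B = 9 − 4 = 5

rB=5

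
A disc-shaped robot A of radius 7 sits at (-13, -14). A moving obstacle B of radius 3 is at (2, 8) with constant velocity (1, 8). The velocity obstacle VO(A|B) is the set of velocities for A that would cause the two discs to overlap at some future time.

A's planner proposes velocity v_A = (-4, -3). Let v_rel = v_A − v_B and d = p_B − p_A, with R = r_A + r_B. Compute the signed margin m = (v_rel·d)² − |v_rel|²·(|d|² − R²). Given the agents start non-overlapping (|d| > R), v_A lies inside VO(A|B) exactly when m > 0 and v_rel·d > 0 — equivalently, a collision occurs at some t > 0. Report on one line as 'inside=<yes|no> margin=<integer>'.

d = (15, 22),  |d|² = 709;  R = 7+3 = 10,  c = 709−10² = 609
v_rel = (-5, -11),  |v_rel|² = 146;  v_rel·d = (-5)·(15) + (-11)·(22) = -317
146·t² + 634·t + 609 = 0  ⇒  m = (-317)² − 146·609 = 11575
m = 11575 > 0,  v_rel·d = -317 < 0  ⇒  outside

inside=no margin=11575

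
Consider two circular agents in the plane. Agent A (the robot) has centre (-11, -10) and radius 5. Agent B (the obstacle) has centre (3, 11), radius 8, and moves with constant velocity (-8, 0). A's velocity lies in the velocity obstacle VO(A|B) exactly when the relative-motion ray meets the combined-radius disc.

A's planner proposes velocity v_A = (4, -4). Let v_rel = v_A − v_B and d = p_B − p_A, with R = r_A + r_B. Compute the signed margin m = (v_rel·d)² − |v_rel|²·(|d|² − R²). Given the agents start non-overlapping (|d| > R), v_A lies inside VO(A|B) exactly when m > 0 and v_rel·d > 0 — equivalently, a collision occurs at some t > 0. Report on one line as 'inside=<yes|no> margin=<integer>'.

d = (14, 21),  |d|² = 637;  R = 5+8 = 13,  c = 637−13² = 468
v_rel = (12, -4),  |v_rel|² = 160;  v_rel·d = (12)·(14) + (-4)·(21) = 84
160·t² − 168·t + 468 = 0  ⇒  m = 84² − 160·468 = -67824
m = -67824 < 0,  v_rel·d = 84 > 0  ⇒  outside

inside=no margin=-67824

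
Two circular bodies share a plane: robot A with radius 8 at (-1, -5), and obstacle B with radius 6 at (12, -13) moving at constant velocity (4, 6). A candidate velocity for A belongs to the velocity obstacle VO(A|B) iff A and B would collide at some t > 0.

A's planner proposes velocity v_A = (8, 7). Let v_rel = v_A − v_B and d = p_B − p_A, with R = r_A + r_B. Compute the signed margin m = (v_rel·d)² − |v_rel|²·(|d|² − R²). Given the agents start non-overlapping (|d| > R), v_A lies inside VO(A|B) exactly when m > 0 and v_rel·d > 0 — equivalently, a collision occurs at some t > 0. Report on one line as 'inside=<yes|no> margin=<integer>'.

d = (13, -8),  |d|² = 233;  R = 8+6 = 14,  c = 233−14² = 37
v_rel = (4, 1),  |v_rel|² = 17;  v_rel·d = (4)·(13) + (1)·(-8) = 44
17·t² − 88·t + 37 = 0  ⇒  m = 44² − 17·37 = 1307
m = 1307 > 0,  v_rel·d = 44 > 0  ⇒  inside

inside=yes margin=1307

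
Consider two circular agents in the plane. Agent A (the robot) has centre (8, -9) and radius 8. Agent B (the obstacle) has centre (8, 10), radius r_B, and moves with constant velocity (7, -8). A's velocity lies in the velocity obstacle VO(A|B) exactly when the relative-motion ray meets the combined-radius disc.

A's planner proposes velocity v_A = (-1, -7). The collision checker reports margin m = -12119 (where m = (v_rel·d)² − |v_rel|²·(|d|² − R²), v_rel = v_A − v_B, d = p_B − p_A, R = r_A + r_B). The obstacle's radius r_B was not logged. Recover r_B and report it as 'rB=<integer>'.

m = -12119
d = (0, 19);  v_rel = (-8, 1),  |v_rel|² = 65
v_rel×d = (-8)·(19) − (1)·(0) = -152
since m = R²·65 − (-152)²:  R² = (23104 + -12119) / 65 = 169
R = √169 = 13  ⇒  r_B = 13 − 8 = 5

rB=5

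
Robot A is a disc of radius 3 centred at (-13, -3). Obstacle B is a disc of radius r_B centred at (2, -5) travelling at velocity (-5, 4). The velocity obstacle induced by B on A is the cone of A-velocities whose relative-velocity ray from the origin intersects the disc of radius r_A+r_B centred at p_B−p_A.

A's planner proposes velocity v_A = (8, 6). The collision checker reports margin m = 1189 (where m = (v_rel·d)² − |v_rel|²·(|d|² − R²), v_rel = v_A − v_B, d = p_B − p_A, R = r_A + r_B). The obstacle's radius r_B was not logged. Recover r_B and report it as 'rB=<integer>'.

m = 1189
d = (15, -2);  v_rel = (13, 2),  |v_rel|² = 173
v_rel×d = (13)·(-2) − (2)·(15) = -56
since m = R²·173 − (-56)²:  R² = (3136 + 1189) / 173 = 25
R = √25 = 5  ⇒  r_B = 5 − 3 = 2

rB=2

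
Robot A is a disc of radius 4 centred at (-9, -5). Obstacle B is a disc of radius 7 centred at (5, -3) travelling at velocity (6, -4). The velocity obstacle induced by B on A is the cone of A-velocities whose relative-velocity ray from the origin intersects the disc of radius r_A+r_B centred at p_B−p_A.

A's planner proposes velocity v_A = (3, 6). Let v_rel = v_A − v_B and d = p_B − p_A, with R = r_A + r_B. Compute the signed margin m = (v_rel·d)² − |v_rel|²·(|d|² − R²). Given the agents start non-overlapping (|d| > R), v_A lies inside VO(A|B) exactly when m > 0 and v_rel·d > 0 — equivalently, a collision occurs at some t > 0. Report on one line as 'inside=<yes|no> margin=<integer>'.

d = (14, 2),  |d|² = 200;  R = 4+7 = 11,  c = 200−11² = 79
v_rel = (-3, 10),  |v_rel|² = 109;  v_rel·d = (-3)·(14) + (10)·(2) = -22
109·t² + 44·t + 79 = 0  ⇒  m = (-22)² − 109·79 = -8127
m = -8127 < 0,  v_rel·d = -22 < 0  ⇒  outside

inside=no margin=-8127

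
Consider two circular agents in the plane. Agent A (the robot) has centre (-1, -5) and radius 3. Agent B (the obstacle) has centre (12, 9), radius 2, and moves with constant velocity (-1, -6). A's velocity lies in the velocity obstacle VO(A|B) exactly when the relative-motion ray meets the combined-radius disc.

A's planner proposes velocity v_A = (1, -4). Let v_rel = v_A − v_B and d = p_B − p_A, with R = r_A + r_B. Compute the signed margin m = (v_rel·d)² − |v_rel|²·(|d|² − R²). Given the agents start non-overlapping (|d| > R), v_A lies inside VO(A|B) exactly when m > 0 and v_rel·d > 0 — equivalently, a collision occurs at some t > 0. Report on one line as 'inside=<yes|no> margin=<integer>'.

d = (13, 14),  |d|² = 365;  R = 3+2 = 5,  c = 365−5² = 340
v_rel = (2, 2),  |v_rel|² = 8;  v_rel·d = (2)·(13) + (2)·(14) = 54
8·t² − 108·t + 340 = 0  ⇒  m = 54² − 8·340 = 196
m = 196 > 0,  v_rel·d = 54 > 0  ⇒  inside

inside=yes margin=196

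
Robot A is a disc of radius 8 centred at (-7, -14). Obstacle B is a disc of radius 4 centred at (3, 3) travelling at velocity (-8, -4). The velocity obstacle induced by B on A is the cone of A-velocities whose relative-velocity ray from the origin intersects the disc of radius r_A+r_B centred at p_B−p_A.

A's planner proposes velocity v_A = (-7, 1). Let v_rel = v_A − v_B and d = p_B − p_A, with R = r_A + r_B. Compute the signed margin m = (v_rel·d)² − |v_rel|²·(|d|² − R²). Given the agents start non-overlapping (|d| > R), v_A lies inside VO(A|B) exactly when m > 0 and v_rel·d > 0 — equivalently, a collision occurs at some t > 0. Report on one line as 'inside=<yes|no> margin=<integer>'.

d = (10, 17),  |d|² = 389;  R = 8+4 = 12,  c = 389−12² = 245
v_rel = (1, 5),  |v_rel|² = 26;  v_rel·d = (1)·(10) + (5)·(17) = 95
26·t² − 190·t + 245 = 0  ⇒  m = 95² − 26·245 = 2655
m = 2655 > 0,  v_rel·d = 95 > 0  ⇒  inside

inside=yes margin=2655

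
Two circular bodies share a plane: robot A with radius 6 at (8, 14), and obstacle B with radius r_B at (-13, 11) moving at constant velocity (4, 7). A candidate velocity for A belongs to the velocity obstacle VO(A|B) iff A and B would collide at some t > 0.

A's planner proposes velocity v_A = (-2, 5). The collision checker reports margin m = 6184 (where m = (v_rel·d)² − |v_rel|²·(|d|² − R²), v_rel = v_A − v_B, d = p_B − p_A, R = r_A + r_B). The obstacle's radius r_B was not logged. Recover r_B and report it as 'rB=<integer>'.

m = 6184
d = (-21, -3);  v_rel = (-6, -2),  |v_rel|² = 40
v_rel×d = (-6)·(-3) − (-2)·(-21) = -24
since m = R²·40 − (-24)²:  R² = (576 + 6184) / 40 = 169
R = √169 = 13  ⇒  r_B = 13 − 6 = 7

rB=7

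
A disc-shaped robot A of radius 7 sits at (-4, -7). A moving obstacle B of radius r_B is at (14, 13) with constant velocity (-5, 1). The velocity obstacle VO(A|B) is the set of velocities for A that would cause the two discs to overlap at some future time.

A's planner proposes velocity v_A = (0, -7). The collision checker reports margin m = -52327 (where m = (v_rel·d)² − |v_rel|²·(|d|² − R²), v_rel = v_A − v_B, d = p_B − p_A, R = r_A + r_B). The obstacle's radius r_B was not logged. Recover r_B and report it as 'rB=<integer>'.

m = -52327
d = (18, 20);  v_rel = (5, -8),  |v_rel|² = 89
v_rel×d = (5)·(20) − (-8)·(18) = 244
since m = R²·89 − 244²:  R² = (59536 + -52327) / 89 = 81
R = √81 = 9  ⇒  r_B = 9 − 7 = 2

rB=2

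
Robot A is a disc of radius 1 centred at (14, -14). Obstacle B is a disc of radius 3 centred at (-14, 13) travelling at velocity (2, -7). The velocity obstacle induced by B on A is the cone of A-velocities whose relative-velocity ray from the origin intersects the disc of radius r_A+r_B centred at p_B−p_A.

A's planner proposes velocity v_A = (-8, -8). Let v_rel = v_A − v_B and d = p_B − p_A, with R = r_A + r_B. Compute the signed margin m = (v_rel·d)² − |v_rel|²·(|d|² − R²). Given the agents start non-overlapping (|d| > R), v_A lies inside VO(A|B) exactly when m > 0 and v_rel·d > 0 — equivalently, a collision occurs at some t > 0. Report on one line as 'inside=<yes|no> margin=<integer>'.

d = (-28, 27),  |d|² = 1513;  R = 1+3 = 4,  c = 1513−4² = 1497
v_rel = (-10, -1),  |v_rel|² = 101;  v_rel·d = (-10)·(-28) + (-1)·(27) = 253
101·t² − 506·t + 1497 = 0  ⇒  m = 253² − 101·1497 = -87188
m = -87188 < 0,  v_rel·d = 253 > 0  ⇒  outside

inside=no margin=-87188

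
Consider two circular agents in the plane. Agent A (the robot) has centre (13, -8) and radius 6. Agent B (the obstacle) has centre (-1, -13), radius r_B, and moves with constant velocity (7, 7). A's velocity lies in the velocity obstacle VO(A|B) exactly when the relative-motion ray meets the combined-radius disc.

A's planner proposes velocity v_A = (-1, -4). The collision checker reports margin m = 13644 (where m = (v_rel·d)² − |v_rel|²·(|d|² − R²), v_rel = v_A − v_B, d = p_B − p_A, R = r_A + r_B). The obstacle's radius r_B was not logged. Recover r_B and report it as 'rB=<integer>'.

m = 13644
d = (-14, -5);  v_rel = (-8, -11),  |v_rel|² = 185
v_rel×d = (-8)·(-5) − (-11)·(-14) = -114
since m = R²·185 − (-114)²:  R² = (12996 + 13644) / 185 = 144
R = √144 = 12  ⇒  r_B = 12 − 6 = 6

rB=6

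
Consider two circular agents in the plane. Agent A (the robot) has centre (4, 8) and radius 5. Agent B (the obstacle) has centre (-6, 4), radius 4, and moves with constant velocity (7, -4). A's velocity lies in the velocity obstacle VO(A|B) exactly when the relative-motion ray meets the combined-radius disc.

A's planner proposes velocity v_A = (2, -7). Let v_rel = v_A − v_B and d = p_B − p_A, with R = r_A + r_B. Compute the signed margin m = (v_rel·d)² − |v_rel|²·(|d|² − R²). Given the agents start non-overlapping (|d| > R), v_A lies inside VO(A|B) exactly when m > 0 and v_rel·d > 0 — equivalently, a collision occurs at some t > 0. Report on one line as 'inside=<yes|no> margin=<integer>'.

d = (-10, -4),  |d|² = 116;  R = 5+4 = 9,  c = 116−9² = 35
v_rel = (-5, -3),  |v_rel|² = 34;  v_rel·d = (-5)·(-10) + (-3)·(-4) = 62
34·t² − 124·t + 35 = 0  ⇒  m = 62² − 34·35 = 2654
m = 2654 > 0,  v_rel·d = 62 > 0  ⇒  inside

inside=yes margin=2654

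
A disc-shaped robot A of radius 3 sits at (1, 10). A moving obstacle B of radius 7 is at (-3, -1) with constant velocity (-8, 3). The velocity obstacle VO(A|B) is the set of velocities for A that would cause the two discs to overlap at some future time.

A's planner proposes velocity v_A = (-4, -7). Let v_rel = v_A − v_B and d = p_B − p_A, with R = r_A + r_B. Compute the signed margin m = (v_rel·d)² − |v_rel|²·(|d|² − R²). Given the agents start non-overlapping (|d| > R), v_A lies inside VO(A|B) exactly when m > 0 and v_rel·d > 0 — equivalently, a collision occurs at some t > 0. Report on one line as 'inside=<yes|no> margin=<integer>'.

d = (-4, -11),  |d|² = 137;  R = 3+7 = 10,  c = 137−10² = 37
v_rel = (4, -10),  |v_rel|² = 116;  v_rel·d = (4)·(-4) + (-10)·(-11) = 94
116·t² − 188·t + 37 = 0  ⇒  m = 94² − 116·37 = 4544
m = 4544 > 0,  v_rel·d = 94 > 0  ⇒  inside

inside=yes margin=4544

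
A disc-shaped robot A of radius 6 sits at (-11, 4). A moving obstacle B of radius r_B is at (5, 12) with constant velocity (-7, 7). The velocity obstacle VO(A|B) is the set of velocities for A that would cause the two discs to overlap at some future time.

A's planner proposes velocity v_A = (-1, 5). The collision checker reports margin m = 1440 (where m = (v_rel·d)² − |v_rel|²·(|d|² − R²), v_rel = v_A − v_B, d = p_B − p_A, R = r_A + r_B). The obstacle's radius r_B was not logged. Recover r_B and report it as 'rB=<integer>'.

m = 1440
d = (16, 8);  v_rel = (6, -2),  |v_rel|² = 40
v_rel×d = (6)·(8) − (-2)·(16) = 80
since m = R²·40 − 80²:  R² = (6400 + 1440) / 40 = 196
R = √196 = 14  ⇒  r_B = 14 − 6 = 8

rB=8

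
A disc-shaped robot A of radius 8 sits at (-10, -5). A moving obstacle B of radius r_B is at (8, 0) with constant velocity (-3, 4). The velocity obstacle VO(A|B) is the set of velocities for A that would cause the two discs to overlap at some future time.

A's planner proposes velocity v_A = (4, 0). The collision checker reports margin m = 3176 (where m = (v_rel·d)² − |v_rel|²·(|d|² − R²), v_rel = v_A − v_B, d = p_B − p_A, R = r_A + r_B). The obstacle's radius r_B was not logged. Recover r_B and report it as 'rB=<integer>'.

m = 3176
d = (18, 5);  v_rel = (7, -4),  |v_rel|² = 65
v_rel×d = (7)·(5) − (-4)·(18) = 107
since m = R²·65 − 107²:  R² = (11449 + 3176) / 65 = 225
R = √225 = 15  ⇒  r_B = 15 − 8 = 7

rB=7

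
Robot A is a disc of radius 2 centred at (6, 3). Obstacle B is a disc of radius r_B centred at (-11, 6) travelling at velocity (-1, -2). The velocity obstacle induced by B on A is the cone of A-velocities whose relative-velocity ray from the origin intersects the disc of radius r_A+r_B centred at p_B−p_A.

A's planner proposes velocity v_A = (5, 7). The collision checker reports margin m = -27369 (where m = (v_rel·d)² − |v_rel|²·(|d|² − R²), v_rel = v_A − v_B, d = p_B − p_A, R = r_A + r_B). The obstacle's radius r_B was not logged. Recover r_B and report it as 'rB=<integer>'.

m = -27369
d = (-17, 3);  v_rel = (6, 9),  |v_rel|² = 117
v_rel×d = (6)·(3) − (9)·(-17) = 171
since m = R²·117 − 171²:  R² = (29241 + -27369) / 117 = 16
R = √16 = 4  ⇒  r_B = 4 − 2 = 2

rB=2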